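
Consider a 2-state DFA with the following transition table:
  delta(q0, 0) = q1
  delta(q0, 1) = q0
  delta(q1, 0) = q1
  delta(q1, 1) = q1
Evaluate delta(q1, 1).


Looking up transition function:
delta(q1, 1) in the table
Row: q1, Column: 1
Result: q1

q1


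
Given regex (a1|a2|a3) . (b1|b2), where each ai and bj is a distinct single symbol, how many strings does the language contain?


First group: 3 alternatives
Second group: 2 alternatives
Concatenation: each choice from group 1 pairs with each from group 2
Total = 3 x 2 = 6

6


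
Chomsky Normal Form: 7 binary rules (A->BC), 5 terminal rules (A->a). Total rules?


CNF allows two rule forms:
  A -> BC (binary): 7 rules
  A -> a (terminal): 5 rules
Total = 7 + 5 = 12

12


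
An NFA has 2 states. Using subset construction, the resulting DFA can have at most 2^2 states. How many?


NFA has 2 states
Subset construction: each DFA state = subset of NFA states
Maximum subsets = 2^2
2^2 = 4

4


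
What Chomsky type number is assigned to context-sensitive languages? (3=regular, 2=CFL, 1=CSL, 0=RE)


Chomsky hierarchy levels:
  Type 3: Regular (DFA/NFA/regex)
  Type 2: Context-free (PDA)
  Type 1: Context-sensitive
  Type 0: Recursively enumerable (TM)
'context-sensitive' corresponds to Type 1

1


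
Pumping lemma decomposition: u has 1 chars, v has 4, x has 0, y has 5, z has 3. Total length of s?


|s| = |u| + |v| + |x| + |y| + |z|
= 1 + 4 + 0 + 5 + 3
= 5 + 0 + 8
= 5 + 8
= 13

13


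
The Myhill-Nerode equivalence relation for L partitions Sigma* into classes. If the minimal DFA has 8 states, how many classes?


Myhill-Nerode theorem:
Number of equivalence classes = number of states in minimal DFA
Minimal DFA states = 8
Therefore equivalence classes = 8

8


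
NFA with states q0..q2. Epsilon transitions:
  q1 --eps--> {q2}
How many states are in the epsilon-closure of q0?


Starting from q0
Initialize closure = {q0}
q0 has no outgoing epsilon transitions -> nothing to add
Final closure: {q0}
Size = 1

1


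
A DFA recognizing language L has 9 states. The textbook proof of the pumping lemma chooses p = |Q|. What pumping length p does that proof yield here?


Pumping lemma for regular languages (standard proof):
Take p = |Q|, the number of DFA states.
Any string of length >= |Q| passes through |Q|+1 states while reading its first |Q| symbols,
so by pigeonhole some state repeats, giving the loop that can be pumped.
Here |Q| = 9
Therefore the proof uses p = 9

9


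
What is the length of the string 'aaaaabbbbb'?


String: 'aaaaabbbbb'
Counting characters:
  'a' appears 5 time(s)
  'b' appears 5 time(s)
Total length = 5 + 5 = 10

10


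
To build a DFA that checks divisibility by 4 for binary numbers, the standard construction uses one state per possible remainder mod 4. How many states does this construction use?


Divisibility by 4 is tracked via the remainder mod 4: 0, 1, ..., 3
The construction assigns one state to each remainder
Number of remainders = 4

4


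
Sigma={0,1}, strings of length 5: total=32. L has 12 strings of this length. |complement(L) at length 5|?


Alphabet: {0,1}
String length: 5
Total strings of length 5 = 2^5 = 32
Strings in L = 12
Complement = total - |L|
= 32 - 12
= 20

20


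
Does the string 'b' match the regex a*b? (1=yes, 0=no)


Pattern: a*b
String: 'b'
Pattern requires: zero or more 'a's followed by exactly one 'b'
Found 0 leading 'a's
Remaining: 'b'
Remaining is exactly 'b' -> match
Result: 1

1


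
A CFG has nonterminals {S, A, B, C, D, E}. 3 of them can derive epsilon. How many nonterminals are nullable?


Nonterminals: {S, A, B, C, D, E}
A nonterminal is nullable if it can derive epsilon
Counting nullable nonterminals: 3
Total nullable = 3

3


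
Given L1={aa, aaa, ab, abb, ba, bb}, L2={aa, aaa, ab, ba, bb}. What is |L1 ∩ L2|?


L1 = {aa, aaa, ab, abb, ba, bb}
L2 = {aa, aaa, ab, ba, bb}
Checking each string in L1 against L2:
  'aa': in L2? Yes
  'aaa': in L2? Yes
  'ab': in L2? Yes
  'abb': in L2? No
  'ba': in L2? Yes
  'bb': in L2? Yes
Intersection = {aa, aaa, ab, ba, bb}
|L1 ∩ L2| = 5

5


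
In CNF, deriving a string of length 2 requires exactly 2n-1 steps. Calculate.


Chomsky Normal Form derivation:
String length n = 2
Each step either:
  - Splits a nonterminal into two (n-1 such steps)
  - Converts a nonterminal to terminal (n such steps)
Total = (n-1) + n = 2n - 1
= 2(2) - 1
= 4 - 1
= 3

3


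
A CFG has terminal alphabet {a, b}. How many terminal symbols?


Terminal symbols: a, b
Counting each: a (#1), b (#2)
Total = 2

2


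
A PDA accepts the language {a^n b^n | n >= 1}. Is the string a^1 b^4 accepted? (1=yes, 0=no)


Language requires equal numbers of a's and b's
PDA pushes for each 'a', pops for each 'b'
Number of a's = 1
Number of b's = 4
1 != 4 -> Reject

0


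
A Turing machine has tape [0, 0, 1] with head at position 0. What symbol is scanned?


Tape: [0, 0, 1]
Positions: 0 1 2
Values:    0 0 1
Head at position 0
tape[0] = 0

0


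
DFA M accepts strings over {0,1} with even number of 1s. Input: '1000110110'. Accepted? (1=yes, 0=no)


DFA has 2 states: q_even (start, accept=yes) and q_odd
Processing string '1000110110' character by character:
  Position 0: read '1', 1-count=1 -> q_odd
  Position 1: read '0', 1-count=1 -> q_odd (no change)
  Position 2: read '0', 1-count=1 -> q_odd (no change)
  Position 3: read '0', 1-count=1 -> q_odd (no change)
  Position 4: read '1', 1-count=2 -> q_even
  Position 5: read '1', 1-count=3 -> q_odd
  Position 6: read '0', 1-count=3 -> q_odd (no change)
  Position 7: read '1', 1-count=4 -> q_even
  Position 8: read '1', 1-count=5 -> q_odd
  Position 9: read '0', 1-count=5 -> q_odd (no change)
Final state: q_odd, total 1s = 5 (odd); the DFA requires an even count -> reject

0


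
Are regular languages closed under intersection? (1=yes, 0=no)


Regular languages are closed under:
- Union (DFA product construction)
- Intersection (DFA product construction)
- Complement (swap accept/reject states)
- Concatenation (NFA construction)
- Kleene star (NFA construction)
intersection is in this list
Therefore: closed

1


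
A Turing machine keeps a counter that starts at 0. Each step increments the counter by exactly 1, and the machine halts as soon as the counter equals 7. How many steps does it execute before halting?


Counter starts at 0. Counting sequence:
  Step 1: counter = 1
  Step 2: counter = 2
  Step 3: counter = 3
  Step 4: counter = 4
  Step 5: counter = 5
  Step 6: counter = 6
  Step 7: counter = 7
Counter reached 7 -> halt
Total steps = 7

7


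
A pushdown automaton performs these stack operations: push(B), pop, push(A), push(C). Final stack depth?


Tracing stack operations:
  push(B) -> stack = [B], depth=1
  pop -> removed B, stack = [], depth=0
  push(A) -> stack = [A], depth=1
  push(C) -> stack = [A,C], depth=2
Final depth = 2

2


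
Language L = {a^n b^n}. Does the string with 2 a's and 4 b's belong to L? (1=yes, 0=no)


Language requires equal numbers of a's and b's
PDA pushes for each 'a', pops for each 'b'
Number of a's = 2
Number of b's = 4
2 != 4 -> Reject

0


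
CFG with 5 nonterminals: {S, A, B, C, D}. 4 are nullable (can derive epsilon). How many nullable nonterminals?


Nonterminals: {S, A, B, C, D}
A nonterminal is nullable if it can derive epsilon
Counting nullable nonterminals: 4
Total nullable = 4

4


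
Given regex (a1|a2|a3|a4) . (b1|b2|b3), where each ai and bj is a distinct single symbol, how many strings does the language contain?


First group: 4 alternatives
Second group: 3 alternatives
Concatenation: each choice from group 1 pairs with each from group 2
Total = 4 x 3 = 12

12


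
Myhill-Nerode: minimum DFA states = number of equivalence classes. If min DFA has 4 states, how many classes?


Myhill-Nerode theorem:
Number of equivalence classes = number of states in minimal DFA
Minimal DFA states = 4
Therefore equivalence classes = 4

4


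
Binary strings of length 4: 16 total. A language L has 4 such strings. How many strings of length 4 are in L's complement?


Alphabet: {0,1}
String length: 4
Total strings of length 4 = 2^4 = 16
Strings in L = 4
Complement = total - |L|
= 16 - 4
= 12

12


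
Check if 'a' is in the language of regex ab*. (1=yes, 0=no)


Pattern: ab*
String: 'a'
Pattern requires: exactly one 'a' followed by zero or more 'b's
First char is 'a' -> OK
Rest '': all b's? Yes
Result: 1

1


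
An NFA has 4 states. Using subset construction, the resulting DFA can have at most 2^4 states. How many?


NFA has 4 states
Subset construction: each DFA state = subset of NFA states
Maximum subsets = 2^4
2^4 = 16

16


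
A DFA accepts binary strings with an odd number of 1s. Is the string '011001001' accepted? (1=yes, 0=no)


DFA has 2 states: q_even (start, accept=no) and q_odd
Processing string '011001001' character by character:
  Position 0: read '0', 1-count=0 -> q_even (no change)
  Position 1: read '1', 1-count=1 -> q_odd
  Position 2: read '1', 1-count=2 -> q_even
  Position 3: read '0', 1-count=2 -> q_even (no change)
  Position 4: read '0', 1-count=2 -> q_even (no change)
  Position 5: read '1', 1-count=3 -> q_odd
  Position 6: read '0', 1-count=3 -> q_odd (no change)
  Position 7: read '0', 1-count=3 -> q_odd (no change)
  Position 8: read '1', 1-count=4 -> q_even
Final state: q_even, total 1s = 4 (even); the DFA requires an odd count -> reject

0


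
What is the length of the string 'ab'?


String: 'ab'
Counting characters:
  'a' appears 1 time(s)
  'b' appears 1 time(s)
Total length = 1 + 1 = 2

2


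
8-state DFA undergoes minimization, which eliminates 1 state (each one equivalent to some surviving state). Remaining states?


Original DFA: 8 states
Redundant states removed: 1
Minimized states = original - removed
= 8 - 1
= 7

7


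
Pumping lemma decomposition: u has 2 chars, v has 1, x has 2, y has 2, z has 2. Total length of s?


|s| = |u| + |v| + |x| + |y| + |z|
= 2 + 1 + 2 + 2 + 2
= 3 + 2 + 4
= 5 + 4
= 9

9


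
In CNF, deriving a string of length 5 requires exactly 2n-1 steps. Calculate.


Chomsky Normal Form derivation:
String length n = 5
Each step either:
  - Splits a nonterminal into two (n-1 such steps)
  - Converts a nonterminal to terminal (n such steps)
Total = (n-1) + n = 2n - 1
= 2(5) - 1
= 10 - 1
= 9

9


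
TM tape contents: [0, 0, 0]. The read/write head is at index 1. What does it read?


Tape: [0, 0, 0]
Positions: 0 1 2
Values:    0 0 0
Head at position 1
tape[1] = 0

0


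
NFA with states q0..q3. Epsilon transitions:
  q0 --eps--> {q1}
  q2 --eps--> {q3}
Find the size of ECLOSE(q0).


Starting from q0
Initialize closure = {q0}
Follow epsilon from q0 -> add q1
Final closure: {q0, q1}
Size = 2

2


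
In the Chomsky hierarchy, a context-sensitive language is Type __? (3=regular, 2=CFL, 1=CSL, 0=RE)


Chomsky hierarchy levels:
  Type 3: Regular (DFA/NFA/regex)
  Type 2: Context-free (PDA)
  Type 1: Context-sensitive
  Type 0: Recursively enumerable (TM)
'context-sensitive' corresponds to Type 1

1


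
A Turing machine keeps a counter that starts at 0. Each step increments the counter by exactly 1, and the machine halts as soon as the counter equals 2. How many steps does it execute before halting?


Counter starts at 0. Counting sequence:
  Step 1: counter = 1
  Step 2: counter = 2
Counter reached 2 -> halt
Total steps = 2

2


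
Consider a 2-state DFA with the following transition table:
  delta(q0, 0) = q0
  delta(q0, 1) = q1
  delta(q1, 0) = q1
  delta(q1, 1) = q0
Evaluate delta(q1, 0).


Looking up transition function:
delta(q1, 0) in the table
Row: q1, Column: 0
Result: q1

q1


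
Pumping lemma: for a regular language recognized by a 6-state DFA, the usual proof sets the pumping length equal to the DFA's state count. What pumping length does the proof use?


Pumping lemma for regular languages (standard proof):
Take p = |Q|, the number of DFA states.
Any string of length >= |Q| passes through |Q|+1 states while reading its first |Q| symbols,
so by pigeonhole some state repeats, giving the loop that can be pumped.
Here |Q| = 6
Therefore the proof uses p = 6

6


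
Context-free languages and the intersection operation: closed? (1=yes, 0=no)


CFL closure properties:
  Closed under: union, concatenation, Kleene star
  NOT closed under: intersection, complement
Operation 'intersection' is in not-closed list -> No (not closed)

0


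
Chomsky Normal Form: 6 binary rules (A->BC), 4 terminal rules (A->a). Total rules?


CNF allows two rule forms:
  A -> BC (binary): 6 rules
  A -> a (terminal): 4 rules
Total = 6 + 4 = 10

10


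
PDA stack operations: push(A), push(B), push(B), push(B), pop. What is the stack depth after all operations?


Tracing stack operations:
  push(A) -> stack = [A], depth=1
  push(B) -> stack = [A,B], depth=2
  push(B) -> stack = [A,B,B], depth=3
  push(B) -> stack = [A,B,B,B], depth=4
  pop -> removed B, stack = [A,B,B], depth=3
Final depth = 3

3


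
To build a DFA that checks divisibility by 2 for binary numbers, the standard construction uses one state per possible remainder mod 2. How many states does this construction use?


Divisibility by 2 is tracked via the remainder mod 2: 0, 1, ..., 1
The construction assigns one state to each remainder
Number of remainders = 2

2


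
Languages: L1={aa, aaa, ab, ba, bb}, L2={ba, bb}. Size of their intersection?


L1 = {aa, aaa, ab, ba, bb}
L2 = {ba, bb}
Checking each string in L1 against L2:
  'aa': in L2? No
  'aaa': in L2? No
  'ab': in L2? No
  'ba': in L2? Yes
  'bb': in L2? Yes
Intersection = {ba, bb}
|L1 ∩ L2| = 2

2


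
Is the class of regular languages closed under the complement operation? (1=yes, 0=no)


Regular languages are closed under:
- Union (DFA product construction)
- Intersection (DFA product construction)
- Complement (swap accept/reject states)
- Concatenation (NFA construction)
- Kleene star (NFA construction)
complement is in this list
Therefore: closed

1


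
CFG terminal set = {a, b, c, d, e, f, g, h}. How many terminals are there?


Terminal symbols: a, b, c, d, e, f, g, h
Counting each: a (#1), b (#2), c (#3), d (#4), e (#5), f (#6), g (#7), h (#8)
Total = 8

8


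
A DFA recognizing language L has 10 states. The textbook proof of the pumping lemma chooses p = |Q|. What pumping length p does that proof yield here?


Pumping lemma for regular languages (standard proof):
Take p = |Q|, the number of DFA states.
Any string of length >= |Q| passes through |Q|+1 states while reading its first |Q| symbols,
so by pigeonhole some state repeats, giving the loop that can be pumped.
Here |Q| = 10
Therefore the proof uses p = 10

10


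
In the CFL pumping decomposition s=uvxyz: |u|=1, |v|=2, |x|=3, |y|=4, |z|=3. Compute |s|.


|s| = |u| + |v| + |x| + |y| + |z|
= 1 + 2 + 3 + 4 + 3
= 3 + 3 + 7
= 6 + 7
= 13

13


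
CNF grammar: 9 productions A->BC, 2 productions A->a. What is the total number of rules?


CNF allows two rule forms:
  A -> BC (binary): 9 rules
  A -> a (terminal): 2 rules
Total = 9 + 2 = 11

11


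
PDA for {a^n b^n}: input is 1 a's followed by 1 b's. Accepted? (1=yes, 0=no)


Language requires equal numbers of a's and b's
PDA pushes for each 'a', pops for each 'b'
Number of a's = 1
Number of b's = 1
1 == 1 -> Accept

1


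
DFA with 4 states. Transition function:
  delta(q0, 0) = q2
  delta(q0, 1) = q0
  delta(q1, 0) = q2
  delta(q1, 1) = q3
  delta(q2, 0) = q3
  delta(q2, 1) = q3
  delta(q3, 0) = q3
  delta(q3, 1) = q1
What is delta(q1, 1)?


Looking up transition function:
delta(q1, 1) in the table
Row: q1, Column: 1
Result: q3

q3


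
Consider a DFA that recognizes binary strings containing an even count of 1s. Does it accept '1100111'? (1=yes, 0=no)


DFA has 2 states: q_even (start, accept=yes) and q_odd
Processing string '1100111' character by character:
  Position 0: read '1', 1-count=1 -> q_odd
  Position 1: read '1', 1-count=2 -> q_even
  Position 2: read '0', 1-count=2 -> q_even (no change)
  Position 3: read '0', 1-count=2 -> q_even (no change)
  Position 4: read '1', 1-count=3 -> q_odd
  Position 5: read '1', 1-count=4 -> q_even
  Position 6: read '1', 1-count=5 -> q_odd
Final state: q_odd, total 1s = 5 (odd); the DFA requires an even count -> reject

0


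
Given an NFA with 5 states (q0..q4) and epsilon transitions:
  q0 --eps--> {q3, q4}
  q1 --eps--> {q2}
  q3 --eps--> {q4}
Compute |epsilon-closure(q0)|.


Starting from q0
Initialize closure = {q0}
Follow epsilon from q0 -> add q3
Follow epsilon from q0 -> add q4
Final closure: {q0, q3, q4}
Size = 3

3


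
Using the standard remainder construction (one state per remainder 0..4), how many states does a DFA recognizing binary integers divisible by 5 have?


Divisibility by 5 is tracked via the remainder mod 5: 0, 1, ..., 4
The construction assigns one state to each remainder
Number of remainders = 5

5


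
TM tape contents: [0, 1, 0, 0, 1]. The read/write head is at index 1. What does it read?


Tape: [0, 1, 0, 0, 1]
Positions: 0 1 2 3 4
Values:    0 1 0 0 1
Head at position 1
tape[1] = 1

1


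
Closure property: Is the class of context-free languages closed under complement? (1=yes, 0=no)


CFL closure properties:
  Closed under: union, concatenation, Kleene star
  NOT closed under: intersection, complement
Operation 'complement' is in not-closed list -> No (not closed)

0


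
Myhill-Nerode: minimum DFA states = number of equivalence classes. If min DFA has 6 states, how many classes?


Myhill-Nerode theorem:
Number of equivalence classes = number of states in minimal DFA
Minimal DFA states = 6
Therefore equivalence classes = 6

6


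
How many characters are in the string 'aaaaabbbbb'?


String: 'aaaaabbbbb'
Counting characters:
  'a' appears 5 time(s)
  'b' appears 5 time(s)
Total length = 5 + 5 = 10

10


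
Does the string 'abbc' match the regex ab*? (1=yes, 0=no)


Pattern: ab*
String: 'abbc'
Pattern requires: exactly one 'a' followed by zero or more 'b's
First char is 'a' -> OK
Rest 'bbc': all b's? No
Result: 0

0


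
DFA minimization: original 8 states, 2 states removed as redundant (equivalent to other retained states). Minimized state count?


Original DFA: 8 states
Redundant states removed: 2
Minimized states = original - removed
= 8 - 2
= 6

6


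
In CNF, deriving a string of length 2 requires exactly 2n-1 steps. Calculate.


Chomsky Normal Form derivation:
String length n = 2
Each step either:
  - Splits a nonterminal into two (n-1 such steps)
  - Converts a nonterminal to terminal (n such steps)
Total = (n-1) + n = 2n - 1
= 2(2) - 1
= 4 - 1
= 3

3


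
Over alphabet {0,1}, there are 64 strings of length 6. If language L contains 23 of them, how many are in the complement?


Alphabet: {0,1}
String length: 6
Total strings of length 6 = 2^6 = 64
Strings in L = 23
Complement = total - |L|
= 64 - 23
= 41

41


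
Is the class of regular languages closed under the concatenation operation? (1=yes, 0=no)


Regular languages are closed under:
- Union (DFA product construction)
- Intersection (DFA product construction)
- Complement (swap accept/reject states)
- Concatenation (NFA construction)
- Kleene star (NFA construction)
concatenation is in this list
Therefore: closed

1


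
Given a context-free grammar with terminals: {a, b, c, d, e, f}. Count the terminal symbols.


Terminal symbols: a, b, c, d, e, f
Counting each: a (#1), b (#2), c (#3), d (#4), e (#5), f (#6)
Total = 6

6


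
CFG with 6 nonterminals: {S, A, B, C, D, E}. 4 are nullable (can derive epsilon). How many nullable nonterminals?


Nonterminals: {S, A, B, C, D, E}
A nonterminal is nullable if it can derive epsilon
Counting nullable nonterminals: 4
Total nullable = 4

4


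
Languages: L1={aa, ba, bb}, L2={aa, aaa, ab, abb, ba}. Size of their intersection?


L1 = {aa, ba, bb}
L2 = {aa, aaa, ab, abb, ba}
Checking each string in L1 against L2:
  'aa': in L2? Yes
  'ba': in L2? Yes
  'bb': in L2? No
Intersection = {aa, ba}
|L1 ∩ L2| = 2

2


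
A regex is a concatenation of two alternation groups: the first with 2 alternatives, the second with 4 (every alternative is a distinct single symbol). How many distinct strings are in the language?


First group: 2 alternatives
Second group: 4 alternatives
Concatenation: each choice from group 1 pairs with each from group 2
Total = 2 x 4 = 8

8


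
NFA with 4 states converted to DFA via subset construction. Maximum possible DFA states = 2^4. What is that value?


NFA has 4 states
Subset construction: each DFA state = subset of NFA states
Maximum subsets = 2^4
2^4 = 16

16


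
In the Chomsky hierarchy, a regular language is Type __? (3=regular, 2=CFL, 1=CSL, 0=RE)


Chomsky hierarchy levels:
  Type 3: Regular (DFA/NFA/regex)
  Type 2: Context-free (PDA)
  Type 1: Context-sensitive
  Type 0: Recursively enumerable (TM)
'regular' corresponds to Type 3

3


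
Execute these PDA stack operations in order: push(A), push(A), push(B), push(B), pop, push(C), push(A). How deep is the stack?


Tracing stack operations:
  push(A) -> stack = [A], depth=1
  push(A) -> stack = [A,A], depth=2
  push(B) -> stack = [A,A,B], depth=3
  push(B) -> stack = [A,A,B,B], depth=4
  pop -> removed B, stack = [A,A,B], depth=3
  push(C) -> stack = [A,A,B,C], depth=4
  push(A) -> stack = [A,A,B,C,A], depth=5
Final depth = 5

5


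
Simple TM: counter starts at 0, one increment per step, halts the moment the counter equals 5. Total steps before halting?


Counter starts at 0. Counting sequence:
  Step 1: counter = 1
  Step 2: counter = 2
  Step 3: counter = 3
  Step 4: counter = 4
  Step 5: counter = 5
Counter reached 5 -> halt
Total steps = 5

5


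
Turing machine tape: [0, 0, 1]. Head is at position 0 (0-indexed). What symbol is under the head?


Tape: [0, 0, 1]
Positions: 0 1 2
Values:    0 0 1
Head at position 0
tape[0] = 0

0


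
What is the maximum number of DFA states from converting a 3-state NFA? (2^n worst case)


NFA has 3 states
Subset construction: each DFA state = subset of NFA states
Maximum subsets = 2^3
2^3 = 8

8


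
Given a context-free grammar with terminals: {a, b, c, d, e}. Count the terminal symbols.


Terminal symbols: a, b, c, d, e
Counting each: a (#1), b (#2), c (#3), d (#4), e (#5)
Total = 5

5


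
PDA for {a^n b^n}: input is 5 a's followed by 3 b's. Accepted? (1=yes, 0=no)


Language requires equal numbers of a's and b's
PDA pushes for each 'a', pops for each 'b'
Number of a's = 5
Number of b's = 3
5 != 3 -> Reject

0


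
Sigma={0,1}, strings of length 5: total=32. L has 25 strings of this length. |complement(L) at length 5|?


Alphabet: {0,1}
String length: 5
Total strings of length 5 = 2^5 = 32
Strings in L = 25
Complement = total - |L|
= 32 - 25
= 7

7


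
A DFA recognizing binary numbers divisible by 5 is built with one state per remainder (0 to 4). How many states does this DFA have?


Divisibility by 5 is tracked via the remainder mod 5: 0, 1, ..., 4
The construction assigns one state to each remainder
Number of remainders = 5

5


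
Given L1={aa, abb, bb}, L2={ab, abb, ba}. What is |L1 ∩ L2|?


L1 = {aa, abb, bb}
L2 = {ab, abb, ba}
Checking each string in L1 against L2:
  'aa': in L2? No
  'abb': in L2? Yes
  'bb': in L2? No
Intersection = {abb}
|L1 ∩ L2| = 1

1


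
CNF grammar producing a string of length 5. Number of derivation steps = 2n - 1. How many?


Chomsky Normal Form derivation:
String length n = 5
Each step either:
  - Splits a nonterminal into two (n-1 such steps)
  - Converts a nonterminal to terminal (n such steps)
Total = (n-1) + n = 2n - 1
= 2(5) - 1
= 10 - 1
= 9

9


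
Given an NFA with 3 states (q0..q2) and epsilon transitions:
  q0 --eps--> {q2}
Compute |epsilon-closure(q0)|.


Starting from q0
Initialize closure = {q0}
Follow epsilon from q0 -> add q2
Final closure: {q0, q2}
Size = 2

2


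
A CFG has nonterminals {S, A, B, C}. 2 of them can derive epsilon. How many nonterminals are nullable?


Nonterminals: {S, A, B, C}
A nonterminal is nullable if it can derive epsilon
Counting nullable nonterminals: 2
Total nullable = 2

2


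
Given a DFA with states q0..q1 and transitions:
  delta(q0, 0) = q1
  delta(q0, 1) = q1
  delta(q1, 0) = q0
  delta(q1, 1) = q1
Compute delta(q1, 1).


Looking up transition function:
delta(q1, 1) in the table
Row: q1, Column: 1
Result: q1

q1


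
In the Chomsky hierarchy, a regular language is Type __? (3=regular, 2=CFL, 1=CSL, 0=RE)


Chomsky hierarchy levels:
  Type 3: Regular (DFA/NFA/regex)
  Type 2: Context-free (PDA)
  Type 1: Context-sensitive
  Type 0: Recursively enumerable (TM)
'regular' corresponds to Type 3

3


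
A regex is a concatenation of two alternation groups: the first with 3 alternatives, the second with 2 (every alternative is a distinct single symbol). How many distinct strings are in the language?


First group: 3 alternatives
Second group: 2 alternatives
Concatenation: each choice from group 1 pairs with each from group 2
Total = 3 x 2 = 6

6


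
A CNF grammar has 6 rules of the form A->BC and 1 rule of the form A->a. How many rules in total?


CNF allows two rule forms:
  A -> BC (binary): 6 rules
  A -> a (terminal): 1 rule
Total = 6 + 1 = 7

7


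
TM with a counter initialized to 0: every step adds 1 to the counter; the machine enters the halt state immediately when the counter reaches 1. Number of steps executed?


Counter starts at 0. Counting sequence:
  Step 1: counter = 1
Counter reached 1 -> halt
Total steps = 1

1


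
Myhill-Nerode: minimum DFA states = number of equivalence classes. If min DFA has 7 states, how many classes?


Myhill-Nerode theorem:
Number of equivalence classes = number of states in minimal DFA
Minimal DFA states = 7
Therefore equivalence classes = 7

7


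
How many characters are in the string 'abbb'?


String: 'abbb'
Counting characters:
  'a' appears 1 time(s)
  'b' appears 3 time(s)
Total length = 1 + 3 = 4

4


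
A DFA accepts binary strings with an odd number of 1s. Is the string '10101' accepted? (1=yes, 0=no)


DFA has 2 states: q_even (start, accept=no) and q_odd
Processing string '10101' character by character:
  Position 0: read '1', 1-count=1 -> q_odd
  Position 1: read '0', 1-count=1 -> q_odd (no change)
  Position 2: read '1', 1-count=2 -> q_even
  Position 3: read '0', 1-count=2 -> q_even (no change)
  Position 4: read '1', 1-count=3 -> q_odd
Final state: q_odd, total 1s = 3 (odd); the DFA requires an odd count -> accept

1


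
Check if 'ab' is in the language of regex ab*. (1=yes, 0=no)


Pattern: ab*
String: 'ab'
Pattern requires: exactly one 'a' followed by zero or more 'b's
First char is 'a' -> OK
Rest 'b': all b's? Yes
Result: 1

1


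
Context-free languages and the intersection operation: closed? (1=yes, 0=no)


CFL closure properties:
  Closed under: union, concatenation, Kleene star
  NOT closed under: intersection, complement
Operation 'intersection' is in not-closed list -> No (not closed)

0


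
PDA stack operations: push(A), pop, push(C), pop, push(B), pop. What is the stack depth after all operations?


Tracing stack operations:
  push(A) -> stack = [A], depth=1
  pop -> removed A, stack = [], depth=0
  push(C) -> stack = [C], depth=1
  pop -> removed C, stack = [], depth=0
  push(B) -> stack = [B], depth=1
  pop -> removed B, stack = [], depth=0
Final depth = 0

0


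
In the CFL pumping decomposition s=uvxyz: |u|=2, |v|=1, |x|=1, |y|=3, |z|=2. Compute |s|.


|s| = |u| + |v| + |x| + |y| + |z|
= 2 + 1 + 1 + 3 + 2
= 3 + 1 + 5
= 4 + 5
= 9

9


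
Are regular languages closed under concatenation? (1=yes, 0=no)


Regular languages are closed under:
- Union (DFA product construction)
- Intersection (DFA product construction)
- Complement (swap accept/reject states)
- Concatenation (NFA construction)
- Kleene star (NFA construction)
concatenation is in this list
Therefore: closed

1


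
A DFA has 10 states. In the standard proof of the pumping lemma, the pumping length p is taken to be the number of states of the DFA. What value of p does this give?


Pumping lemma for regular languages (standard proof):
Take p = |Q|, the number of DFA states.
Any string of length >= |Q| passes through |Q|+1 states while reading its first |Q| symbols,
so by pigeonhole some state repeats, giving the loop that can be pumped.
Here |Q| = 10
Therefore the proof uses p = 10

10


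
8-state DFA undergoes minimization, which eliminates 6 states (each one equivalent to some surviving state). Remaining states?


Original DFA: 8 states
Redundant states removed: 6
Minimized states = original - removed
= 8 - 6
= 2

2


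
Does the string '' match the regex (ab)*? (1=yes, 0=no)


Pattern: (ab)*
String: ''
Pattern requires: zero or more repetitions of 'ab'
Pairs: []
All pairs are 'ab'? Yes
Result: 1

1


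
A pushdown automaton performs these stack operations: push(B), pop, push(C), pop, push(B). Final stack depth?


Tracing stack operations:
  push(B) -> stack = [B], depth=1
  pop -> removed B, stack = [], depth=0
  push(C) -> stack = [C], depth=1
  pop -> removed C, stack = [], depth=0
  push(B) -> stack = [B], depth=1
Final depth = 1

1


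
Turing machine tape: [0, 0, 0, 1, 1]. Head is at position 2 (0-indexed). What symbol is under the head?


Tape: [0, 0, 0, 1, 1]
Positions: 0 1 2 3 4
Values:    0 0 0 1 1
Head at position 2
tape[2] = 0

0


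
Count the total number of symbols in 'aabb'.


String: 'aabb'
Counting characters:
  'a' appears 2 time(s)
  'b' appears 2 time(s)
Total length = 2 + 2 = 4

4


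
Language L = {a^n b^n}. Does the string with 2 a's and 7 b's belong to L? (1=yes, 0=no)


Language requires equal numbers of a's and b's
PDA pushes for each 'a', pops for each 'b'
Number of a's = 2
Number of b's = 7
2 != 7 -> Reject

0


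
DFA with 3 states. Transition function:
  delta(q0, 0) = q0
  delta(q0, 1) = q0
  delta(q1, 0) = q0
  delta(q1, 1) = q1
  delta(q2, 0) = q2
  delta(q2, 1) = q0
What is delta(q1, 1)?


Looking up transition function:
delta(q1, 1) in the table
Row: q1, Column: 1
Result: q1

q1


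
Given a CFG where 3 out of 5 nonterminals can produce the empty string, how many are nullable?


Nonterminals: {S, A, B, C, D}
A nonterminal is nullable if it can derive epsilon
Counting nullable nonterminals: 3
Total nullable = 3

3


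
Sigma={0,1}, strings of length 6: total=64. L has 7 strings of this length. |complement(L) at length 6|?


Alphabet: {0,1}
String length: 6
Total strings of length 6 = 2^6 = 64
Strings in L = 7
Complement = total - |L|
= 64 - 7
= 57

57


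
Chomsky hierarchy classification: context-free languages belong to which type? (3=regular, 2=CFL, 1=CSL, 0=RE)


Chomsky hierarchy levels:
  Type 3: Regular (DFA/NFA/regex)
  Type 2: Context-free (PDA)
  Type 1: Context-sensitive
  Type 0: Recursively enumerable (TM)
'context-free' corresponds to Type 2

2


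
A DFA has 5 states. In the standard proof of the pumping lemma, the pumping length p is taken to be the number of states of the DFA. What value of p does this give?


Pumping lemma for regular languages (standard proof):
Take p = |Q|, the number of DFA states.
Any string of length >= |Q| passes through |Q|+1 states while reading its first |Q| symbols,
so by pigeonhole some state repeats, giving the loop that can be pumped.
Here |Q| = 5
Therefore the proof uses p = 5

5


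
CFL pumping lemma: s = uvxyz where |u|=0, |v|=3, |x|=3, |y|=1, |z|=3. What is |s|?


|s| = |u| + |v| + |x| + |y| + |z|
= 0 + 3 + 3 + 1 + 3
= 3 + 3 + 4
= 6 + 4
= 10

10


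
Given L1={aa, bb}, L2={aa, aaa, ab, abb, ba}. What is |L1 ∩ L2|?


L1 = {aa, bb}
L2 = {aa, aaa, ab, abb, ba}
Checking each string in L1 against L2:
  'aa': in L2? Yes
  'bb': in L2? No
Intersection = {aa}
|L1 ∩ L2| = 1

1


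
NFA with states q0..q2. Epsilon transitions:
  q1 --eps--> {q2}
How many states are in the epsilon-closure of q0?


Starting from q0
Initialize closure = {q0}
q0 has no outgoing epsilon transitions -> nothing to add
Final closure: {q0}
Size = 1

1


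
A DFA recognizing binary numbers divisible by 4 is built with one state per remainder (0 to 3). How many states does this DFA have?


Divisibility by 4 is tracked via the remainder mod 4: 0, 1, ..., 3
The construction assigns one state to each remainder
Number of remainders = 4

4


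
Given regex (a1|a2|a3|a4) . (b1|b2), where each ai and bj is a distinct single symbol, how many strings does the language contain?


First group: 4 alternatives
Second group: 2 alternatives
Concatenation: each choice from group 1 pairs with each from group 2
Total = 4 x 2 = 8

8


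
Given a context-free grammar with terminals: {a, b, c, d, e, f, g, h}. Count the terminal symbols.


Terminal symbols: a, b, c, d, e, f, g, h
Counting each: a (#1), b (#2), c (#3), d (#4), e (#5), f (#6), g (#7), h (#8)
Total = 8

8


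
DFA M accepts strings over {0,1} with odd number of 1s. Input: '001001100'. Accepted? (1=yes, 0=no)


DFA has 2 states: q_even (start, accept=no) and q_odd
Processing string '001001100' character by character:
  Position 0: read '0', 1-count=0 -> q_even (no change)
  Position 1: read '0', 1-count=0 -> q_even (no change)
  Position 2: read '1', 1-count=1 -> q_odd
  Position 3: read '0', 1-count=1 -> q_odd (no change)
  Position 4: read '0', 1-count=1 -> q_odd (no change)
  Position 5: read '1', 1-count=2 -> q_even
  Position 6: read '1', 1-count=3 -> q_odd
  Position 7: read '0', 1-count=3 -> q_odd (no change)
  Position 8: read '0', 1-count=3 -> q_odd (no change)
Final state: q_odd, total 1s = 3 (odd); the DFA requires an odd count -> accept

1


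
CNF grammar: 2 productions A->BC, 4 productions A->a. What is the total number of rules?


CNF allows two rule forms:
  A -> BC (binary): 2 rules
  A -> a (terminal): 4 rules
Total = 2 + 4 = 6

6


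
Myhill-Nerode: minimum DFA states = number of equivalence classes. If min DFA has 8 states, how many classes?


Myhill-Nerode theorem:
Number of equivalence classes = number of states in minimal DFA
Minimal DFA states = 8
Therefore equivalence classes = 8

8


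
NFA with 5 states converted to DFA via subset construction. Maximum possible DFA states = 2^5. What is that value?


NFA has 5 states
Subset construction: each DFA state = subset of NFA states
Maximum subsets = 2^5
2^5 = 32

32


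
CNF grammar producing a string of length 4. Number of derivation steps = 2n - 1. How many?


Chomsky Normal Form derivation:
String length n = 4
Each step either:
  - Splits a nonterminal into two (n-1 such steps)
  - Converts a nonterminal to terminal (n such steps)
Total = (n-1) + n = 2n - 1
= 2(4) - 1
= 8 - 1
= 7

7


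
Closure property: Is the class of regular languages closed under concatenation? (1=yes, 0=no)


Regular languages are closed under all standard operations:
- Union: Yes (product construction)
- Intersection: Yes (product construction)
- Complement: Yes (swap accept/reject)
- Concatenation: Yes (NFA construction)
Operation: concatenation -> Closed

1


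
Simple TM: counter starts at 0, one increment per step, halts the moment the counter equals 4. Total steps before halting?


Counter starts at 0. Counting sequence:
  Step 1: counter = 1
  Step 2: counter = 2
  Step 3: counter = 3
  Step 4: counter = 4
Counter reached 4 -> halt
Total steps = 4

4


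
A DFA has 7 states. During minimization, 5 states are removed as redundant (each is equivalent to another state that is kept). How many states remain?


Original DFA: 7 states
Redundant states removed: 5
Minimized states = original - removed
= 7 - 5
= 2

2


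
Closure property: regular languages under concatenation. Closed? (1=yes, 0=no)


Regular languages are closed under:
- Union (DFA product construction)
- Intersection (DFA product construction)
- Complement (swap accept/reject states)
- Concatenation (NFA construction)
- Kleene star (NFA construction)
concatenation is in this list
Therefore: closed

1


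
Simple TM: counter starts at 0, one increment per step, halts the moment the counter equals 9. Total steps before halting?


Counter starts at 0. Counting sequence:
  Step 1: counter = 1
  Step 2: counter = 2
  Step 3: counter = 3
  Step 4: counter = 4
  Step 5: counter = 5
  Step 6: counter = 6
  ...
  Step 9: counter = 9
Counter reached 9 -> halt
Total steps = 9

9


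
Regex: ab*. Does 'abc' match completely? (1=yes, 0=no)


Pattern: ab*
String: 'abc'
Pattern requires: exactly one 'a' followed by zero or more 'b's
First char is 'a' -> OK
Rest 'bc': all b's? No
Result: 0

0


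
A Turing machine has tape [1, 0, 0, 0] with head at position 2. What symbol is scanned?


Tape: [1, 0, 0, 0]
Positions: 0 1 2 3
Values:    1 0 0 0
Head at position 2
tape[2] = 0

0


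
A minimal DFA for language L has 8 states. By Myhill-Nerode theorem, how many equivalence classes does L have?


Myhill-Nerode theorem:
Number of equivalence classes = number of states in minimal DFA
Minimal DFA states = 8
Therefore equivalence classes = 8

8


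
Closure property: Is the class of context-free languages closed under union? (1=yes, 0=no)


CFL closure properties:
  Closed under: union, concatenation, Kleene star
  NOT closed under: intersection, complement
Operation 'union' is in closed list -> Yes (closed)

1


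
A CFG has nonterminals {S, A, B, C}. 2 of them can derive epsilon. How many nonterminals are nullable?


Nonterminals: {S, A, B, C}
A nonterminal is nullable if it can derive epsilon
Counting nullable nonterminals: 2
Total nullable = 2

2


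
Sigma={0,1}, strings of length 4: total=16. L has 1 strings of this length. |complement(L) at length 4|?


Alphabet: {0,1}
String length: 4
Total strings of length 4 = 2^4 = 16
Strings in L = 1
Complement = total - |L|
= 16 - 1
= 15

15


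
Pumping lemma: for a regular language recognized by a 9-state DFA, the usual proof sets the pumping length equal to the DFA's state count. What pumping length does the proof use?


Pumping lemma for regular languages (standard proof):
Take p = |Q|, the number of DFA states.
Any string of length >= |Q| passes through |Q|+1 states while reading its first |Q| symbols,
so by pigeonhole some state repeats, giving the loop that can be pumped.
Here |Q| = 9
Therefore the proof uses p = 9

9


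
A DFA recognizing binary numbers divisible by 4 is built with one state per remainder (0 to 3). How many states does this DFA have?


Divisibility by 4 is tracked via the remainder mod 4: 0, 1, ..., 3
The construction assigns one state to each remainder
Number of remainders = 4

4


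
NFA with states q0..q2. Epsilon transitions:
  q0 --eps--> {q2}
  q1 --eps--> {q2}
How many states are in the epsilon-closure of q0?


Starting from q0
Initialize closure = {q0}
Follow epsilon from q0 -> add q2
Final closure: {q0, q2}
Size = 2

2


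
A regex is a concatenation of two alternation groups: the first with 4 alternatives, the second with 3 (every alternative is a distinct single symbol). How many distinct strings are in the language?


First group: 4 alternatives
Second group: 3 alternatives
Concatenation: each choice from group 1 pairs with each from group 2
Total = 4 x 3 = 12

12


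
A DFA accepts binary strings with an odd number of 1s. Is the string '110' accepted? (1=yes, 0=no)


DFA has 2 states: q_even (start, accept=no) and q_odd
Processing string '110' character by character:
  Position 0: read '1', 1-count=1 -> q_odd
  Position 1: read '1', 1-count=2 -> q_even
  Position 2: read '0', 1-count=2 -> q_even (no change)
Final state: q_even, total 1s = 2 (even); the DFA requires an odd count -> reject

0


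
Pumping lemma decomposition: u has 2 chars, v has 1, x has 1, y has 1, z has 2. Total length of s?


|s| = |u| + |v| + |x| + |y| + |z|
= 2 + 1 + 1 + 1 + 2
= 3 + 1 + 3
= 4 + 3
= 7

7
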